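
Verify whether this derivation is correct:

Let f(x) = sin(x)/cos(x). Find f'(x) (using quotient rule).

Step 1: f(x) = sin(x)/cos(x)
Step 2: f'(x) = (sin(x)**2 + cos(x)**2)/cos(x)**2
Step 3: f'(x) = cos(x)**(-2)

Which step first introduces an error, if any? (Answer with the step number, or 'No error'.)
No error

All steps in this derivation are correct.
The final answer f'(x) = cos(x)**(-2) is valid.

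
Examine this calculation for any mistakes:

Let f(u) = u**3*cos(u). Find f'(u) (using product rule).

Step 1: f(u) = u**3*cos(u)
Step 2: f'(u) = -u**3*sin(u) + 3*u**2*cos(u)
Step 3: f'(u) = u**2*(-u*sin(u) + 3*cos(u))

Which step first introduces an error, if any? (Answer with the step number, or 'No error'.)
No error

All steps in this derivation are correct.
The final answer f'(u) = u**2*(-u*sin(u) + 3*cos(u)) is valid.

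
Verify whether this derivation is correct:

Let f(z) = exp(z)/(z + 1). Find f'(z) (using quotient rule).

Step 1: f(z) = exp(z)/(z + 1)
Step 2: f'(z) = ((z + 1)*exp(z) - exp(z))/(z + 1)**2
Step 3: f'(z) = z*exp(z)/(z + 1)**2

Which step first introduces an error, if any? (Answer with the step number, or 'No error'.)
No error

All steps in this derivation are correct.
The final answer f'(z) = z*exp(z)/(z + 1)**2 is valid.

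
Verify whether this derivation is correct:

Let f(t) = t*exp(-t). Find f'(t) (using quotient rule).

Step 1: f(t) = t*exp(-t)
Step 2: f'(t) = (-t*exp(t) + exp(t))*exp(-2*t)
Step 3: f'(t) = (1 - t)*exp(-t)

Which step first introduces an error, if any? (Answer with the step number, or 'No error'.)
No error

All steps in this derivation are correct.
The final answer f'(t) = (1 - t)*exp(-t) is valid.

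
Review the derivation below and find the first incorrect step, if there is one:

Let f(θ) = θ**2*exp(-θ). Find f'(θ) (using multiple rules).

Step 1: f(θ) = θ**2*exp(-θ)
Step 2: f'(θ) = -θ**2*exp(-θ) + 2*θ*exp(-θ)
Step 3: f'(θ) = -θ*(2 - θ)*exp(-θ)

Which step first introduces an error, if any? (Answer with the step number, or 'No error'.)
Step 3

Step 3 is incorrect due to a sign flip.
The step shows: -θ*(2 - θ)*exp(-θ)
The correct value should be: θ*(2 - θ)*exp(-θ)

Explanation: The sign of the whole expression was flipped: the term θ*(2 - θ)*exp(-θ) was incorrectly written as -θ*(2 - θ)*exp(-θ)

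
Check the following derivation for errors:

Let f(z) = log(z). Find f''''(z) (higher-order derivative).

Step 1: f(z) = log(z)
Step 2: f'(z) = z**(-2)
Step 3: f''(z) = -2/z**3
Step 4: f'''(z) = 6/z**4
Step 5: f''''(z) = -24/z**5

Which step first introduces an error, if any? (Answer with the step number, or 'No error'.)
Step 2

Step 2 is incorrect due to a wrong exponent.
The step shows: z**(-2)
The correct value should be: 1/z

Explanation: The exponent -1 on z was incorrectly written as -2: the term 1/z was incorrectly written as z**(-2)
The later steps are derived from this incorrect expression, so the error originates in Step 2.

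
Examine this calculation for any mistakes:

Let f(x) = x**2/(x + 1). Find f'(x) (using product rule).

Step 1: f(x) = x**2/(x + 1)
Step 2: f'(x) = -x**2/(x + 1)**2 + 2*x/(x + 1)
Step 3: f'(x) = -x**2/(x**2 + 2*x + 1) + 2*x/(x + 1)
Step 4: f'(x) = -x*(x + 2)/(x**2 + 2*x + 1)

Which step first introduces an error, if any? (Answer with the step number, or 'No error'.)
Step 4

Step 4 is incorrect due to a sign flip.
The step shows: -x*(x + 2)/(x**2 + 2*x + 1)
The correct value should be: x*(x + 2)/(x**2 + 2*x + 1)

Explanation: The sign of the whole expression was flipped: the term x*(x + 2)/(x**2 + 2*x + 1) was incorrectly written as -x*(x + 2)/(x**2 + 2*x + 1)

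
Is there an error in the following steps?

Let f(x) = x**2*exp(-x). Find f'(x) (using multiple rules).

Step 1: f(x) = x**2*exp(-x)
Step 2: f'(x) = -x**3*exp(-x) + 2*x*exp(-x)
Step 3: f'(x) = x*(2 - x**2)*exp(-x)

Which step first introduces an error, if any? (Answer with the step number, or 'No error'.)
Step 2

Step 2 is incorrect due to a wrong exponent.
The step shows: -x**3*exp(-x) + 2*x*exp(-x)
The correct value should be: -x**2*exp(-x) + 2*x*exp(-x)

Explanation: The exponent 2 on x was incorrectly written as 3: the term -x**2*exp(-x) was incorrectly written as -x**3*exp(-x)
The later steps are derived from this incorrect expression, so the error originates in Step 2.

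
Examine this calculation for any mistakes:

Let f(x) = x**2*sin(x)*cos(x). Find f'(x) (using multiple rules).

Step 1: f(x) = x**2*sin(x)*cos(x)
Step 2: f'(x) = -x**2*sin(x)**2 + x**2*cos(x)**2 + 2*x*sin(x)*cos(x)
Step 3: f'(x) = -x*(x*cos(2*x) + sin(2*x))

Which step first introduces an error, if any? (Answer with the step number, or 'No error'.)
Step 3

Step 3 is incorrect due to a sign flip.
The step shows: -x*(x*cos(2*x) + sin(2*x))
The correct value should be: x*(x*cos(2*x) + sin(2*x))

Explanation: The sign of the whole expression was flipped: the term x*(x*cos(2*x) + sin(2*x)) was incorrectly written as -x*(x*cos(2*x) + sin(2*x))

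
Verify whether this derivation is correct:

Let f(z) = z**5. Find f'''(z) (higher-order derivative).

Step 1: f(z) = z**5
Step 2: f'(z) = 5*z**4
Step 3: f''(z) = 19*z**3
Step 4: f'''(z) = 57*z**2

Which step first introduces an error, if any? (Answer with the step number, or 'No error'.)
Step 3

Step 3 is incorrect due to a wrong coefficient.
The step shows: 19*z**3
The correct value should be: 20*z**3

Explanation: The coefficient 20 was incorrectly written as 19: the term 20*z**3 was incorrectly written as 19*z**3
The later steps are derived from this incorrect expression, so the error originates in Step 3.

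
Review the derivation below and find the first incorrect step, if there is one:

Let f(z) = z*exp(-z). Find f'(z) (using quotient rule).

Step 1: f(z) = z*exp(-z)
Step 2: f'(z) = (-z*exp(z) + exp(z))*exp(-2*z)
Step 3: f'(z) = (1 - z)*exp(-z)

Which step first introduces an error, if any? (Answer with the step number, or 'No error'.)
No error

All steps in this derivation are correct.
The final answer f'(z) = (1 - z)*exp(-z) is valid.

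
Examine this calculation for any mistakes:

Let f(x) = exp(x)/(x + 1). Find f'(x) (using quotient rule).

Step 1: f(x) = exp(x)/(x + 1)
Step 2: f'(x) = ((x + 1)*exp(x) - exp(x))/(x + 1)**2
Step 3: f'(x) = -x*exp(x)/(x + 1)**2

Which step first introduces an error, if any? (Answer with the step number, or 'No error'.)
Step 3

Step 3 is incorrect due to a sign flip.
The step shows: -x*exp(x)/(x + 1)**2
The correct value should be: x*exp(x)/(x + 1)**2

Explanation: The sign of the whole expression was flipped: the term x*exp(x)/(x + 1)**2 was incorrectly written as -x*exp(x)/(x + 1)**2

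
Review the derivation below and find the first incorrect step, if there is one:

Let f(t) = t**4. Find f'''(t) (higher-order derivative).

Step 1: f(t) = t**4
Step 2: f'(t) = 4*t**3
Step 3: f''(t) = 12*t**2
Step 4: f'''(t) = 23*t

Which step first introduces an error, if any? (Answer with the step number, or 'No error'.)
Step 4

Step 4 is incorrect due to a wrong coefficient.
The step shows: 23*t
The correct value should be: 24*t

Explanation: The coefficient 24 was incorrectly written as 23: the term 24*t was incorrectly written as 23*t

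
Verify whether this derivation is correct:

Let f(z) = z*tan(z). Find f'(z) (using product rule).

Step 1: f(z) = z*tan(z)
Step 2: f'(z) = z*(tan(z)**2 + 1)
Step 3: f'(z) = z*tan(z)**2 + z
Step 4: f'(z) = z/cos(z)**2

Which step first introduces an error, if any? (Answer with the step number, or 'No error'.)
Step 2

Step 2 is incorrect due to a dropped term.
The step shows: z*(tan(z)**2 + 1)
The correct value should be: z*(tan(z)**2 + 1) + tan(z)

Explanation: A term was dropped: the term tan(z) was incorrectly omitted
The later steps are derived from this incorrect expression, so the error originates in Step 2.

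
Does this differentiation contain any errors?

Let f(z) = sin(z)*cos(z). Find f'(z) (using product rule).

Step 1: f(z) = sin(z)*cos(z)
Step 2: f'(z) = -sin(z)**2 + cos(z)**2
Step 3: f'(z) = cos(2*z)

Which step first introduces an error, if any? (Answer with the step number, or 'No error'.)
No error

All steps in this derivation are correct.
The final answer f'(z) = cos(2*z) is valid.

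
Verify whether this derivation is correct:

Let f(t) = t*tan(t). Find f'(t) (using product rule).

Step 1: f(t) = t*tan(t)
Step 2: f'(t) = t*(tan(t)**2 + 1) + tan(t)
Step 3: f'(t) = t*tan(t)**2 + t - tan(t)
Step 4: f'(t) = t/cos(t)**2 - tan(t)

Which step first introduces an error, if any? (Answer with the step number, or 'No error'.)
Step 3

Step 3 is incorrect due to a sign flip.
The step shows: t*tan(t)**2 + t - tan(t)
The correct value should be: t*tan(t)**2 + t + tan(t)

Explanation: The sign of one term was flipped: the term tan(t) was incorrectly written as -tan(t)
The later steps are derived from this incorrect expression, so the error originates in Step 3.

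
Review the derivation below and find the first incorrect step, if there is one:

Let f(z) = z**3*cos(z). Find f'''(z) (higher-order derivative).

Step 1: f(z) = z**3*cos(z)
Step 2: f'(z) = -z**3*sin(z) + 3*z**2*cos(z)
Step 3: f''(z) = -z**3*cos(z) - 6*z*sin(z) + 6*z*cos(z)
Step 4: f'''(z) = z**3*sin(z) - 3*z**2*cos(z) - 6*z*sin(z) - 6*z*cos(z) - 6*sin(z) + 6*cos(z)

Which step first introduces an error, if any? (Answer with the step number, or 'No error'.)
Step 3

Step 3 is incorrect due to a wrong exponent.
The step shows: -z**3*cos(z) - 6*z*sin(z) + 6*z*cos(z)
The correct value should be: -z**3*cos(z) - 6*z**2*sin(z) + 6*z*cos(z)

Explanation: The exponent 2 on z was incorrectly written as 1: the term -6*z**2*sin(z) was incorrectly written as -6*z*sin(z)
The later steps are derived from this incorrect expression, so the error originates in Step 3.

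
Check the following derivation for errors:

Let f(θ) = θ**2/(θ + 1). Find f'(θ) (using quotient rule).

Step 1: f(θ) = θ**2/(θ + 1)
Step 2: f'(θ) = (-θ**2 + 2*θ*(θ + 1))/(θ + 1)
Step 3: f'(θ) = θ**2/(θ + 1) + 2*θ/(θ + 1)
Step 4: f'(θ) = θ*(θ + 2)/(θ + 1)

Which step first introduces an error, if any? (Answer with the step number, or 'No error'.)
Step 2

Step 2 is incorrect due to a wrong exponent.
The step shows: (-θ**2 + 2*θ*(θ + 1))/(θ + 1)
The correct value should be: (-θ**2 + 2*θ*(θ + 1))/(θ + 1)**2

Explanation: The exponent -2 on θ + 1 was incorrectly written as -1: the term (-θ**2 + 2*θ*(θ + 1))/(θ + 1)**2 was incorrectly written as (-θ**2 + 2*θ*(θ + 1))/(θ + 1)
The later steps are derived from this incorrect expression, so the error originates in Step 2.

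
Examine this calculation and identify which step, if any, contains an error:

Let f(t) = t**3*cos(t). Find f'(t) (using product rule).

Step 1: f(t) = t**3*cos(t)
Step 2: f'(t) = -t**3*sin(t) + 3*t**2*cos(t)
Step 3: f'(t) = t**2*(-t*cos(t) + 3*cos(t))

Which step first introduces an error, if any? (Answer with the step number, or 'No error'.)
Step 3

Step 3 is incorrect due to a wrong trig function.
The step shows: t**2*(-t*cos(t) + 3*cos(t))
The correct value should be: t**2*(-t*sin(t) + 3*cos(t))

Explanation: sin(t) was incorrectly written as cos(t): the term t**2*(-t*sin(t) + 3*cos(t)) was incorrectly written as t**2*(-t*cos(t) + 3*cos(t))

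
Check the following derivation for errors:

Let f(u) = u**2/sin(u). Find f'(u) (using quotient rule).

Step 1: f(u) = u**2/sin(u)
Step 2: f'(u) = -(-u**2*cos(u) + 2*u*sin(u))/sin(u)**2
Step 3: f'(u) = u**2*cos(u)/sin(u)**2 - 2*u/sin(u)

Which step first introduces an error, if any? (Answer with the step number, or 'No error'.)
Step 2

Step 2 is incorrect due to a sign flip.
The step shows: -(-u**2*cos(u) + 2*u*sin(u))/sin(u)**2
The correct value should be: (-u**2*cos(u) + 2*u*sin(u))/sin(u)**2

Explanation: The sign of the whole expression was flipped: the term (-u**2*cos(u) + 2*u*sin(u))/sin(u)**2 was incorrectly written as -(-u**2*cos(u) + 2*u*sin(u))/sin(u)**2
The later steps are derived from this incorrect expression, so the error originates in Step 2.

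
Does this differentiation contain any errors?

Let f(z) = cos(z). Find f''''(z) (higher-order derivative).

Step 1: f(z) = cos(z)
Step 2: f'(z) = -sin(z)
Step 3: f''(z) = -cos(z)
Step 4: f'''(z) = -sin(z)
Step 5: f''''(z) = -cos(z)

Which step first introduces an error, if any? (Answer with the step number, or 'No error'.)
Step 4

Step 4 is incorrect due to a sign flip.
The step shows: -sin(z)
The correct value should be: sin(z)

Explanation: The sign of the whole expression was flipped: the term sin(z) was incorrectly written as -sin(z)
The later steps are derived from this incorrect expression, so the error originates in Step 4.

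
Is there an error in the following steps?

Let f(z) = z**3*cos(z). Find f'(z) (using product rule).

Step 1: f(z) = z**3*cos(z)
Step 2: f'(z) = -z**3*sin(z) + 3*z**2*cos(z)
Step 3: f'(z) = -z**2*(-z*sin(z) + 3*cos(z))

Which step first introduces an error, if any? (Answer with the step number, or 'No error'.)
Step 3

Step 3 is incorrect due to a sign flip.
The step shows: -z**2*(-z*sin(z) + 3*cos(z))
The correct value should be: z**2*(-z*sin(z) + 3*cos(z))

Explanation: The sign of the whole expression was flipped: the term z**2*(-z*sin(z) + 3*cos(z)) was incorrectly written as -z**2*(-z*sin(z) + 3*cos(z))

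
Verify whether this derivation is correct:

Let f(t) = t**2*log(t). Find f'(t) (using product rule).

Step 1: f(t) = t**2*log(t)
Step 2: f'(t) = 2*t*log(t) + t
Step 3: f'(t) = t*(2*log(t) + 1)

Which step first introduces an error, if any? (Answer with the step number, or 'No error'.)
No error

All steps in this derivation are correct.
The final answer f'(t) = t*(2*log(t) + 1) is valid.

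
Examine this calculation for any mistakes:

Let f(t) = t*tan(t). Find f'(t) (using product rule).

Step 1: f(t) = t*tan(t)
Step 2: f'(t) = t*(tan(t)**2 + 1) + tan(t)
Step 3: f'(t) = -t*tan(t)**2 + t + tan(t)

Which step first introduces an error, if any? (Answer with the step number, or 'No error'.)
Step 3

Step 3 is incorrect due to a sign flip.
The step shows: -t*tan(t)**2 + t + tan(t)
The correct value should be: t*tan(t)**2 + t + tan(t)

Explanation: The sign of one term was flipped: the term t*tan(t)**2 was incorrectly written as -t*tan(t)**2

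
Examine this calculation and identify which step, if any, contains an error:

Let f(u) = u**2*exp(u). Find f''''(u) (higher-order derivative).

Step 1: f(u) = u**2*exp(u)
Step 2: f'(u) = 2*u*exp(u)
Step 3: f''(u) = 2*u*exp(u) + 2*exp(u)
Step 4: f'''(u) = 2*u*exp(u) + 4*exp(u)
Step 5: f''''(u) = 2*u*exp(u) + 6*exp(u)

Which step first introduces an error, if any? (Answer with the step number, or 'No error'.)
Step 2

Step 2 is incorrect due to a dropped term.
The step shows: 2*u*exp(u)
The correct value should be: u**2*exp(u) + 2*u*exp(u)

Explanation: A term was dropped: the term u**2*exp(u) was incorrectly omitted
The later steps are derived from this incorrect expression, so the error originates in Step 2.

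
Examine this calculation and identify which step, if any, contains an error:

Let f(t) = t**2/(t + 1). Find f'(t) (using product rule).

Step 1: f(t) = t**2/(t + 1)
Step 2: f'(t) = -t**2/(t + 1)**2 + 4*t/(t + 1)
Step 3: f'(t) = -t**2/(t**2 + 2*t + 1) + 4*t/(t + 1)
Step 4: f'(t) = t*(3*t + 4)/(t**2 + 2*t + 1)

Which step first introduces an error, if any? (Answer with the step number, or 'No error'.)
Step 2

Step 2 is incorrect due to a wrong coefficient.
The step shows: -t**2/(t + 1)**2 + 4*t/(t + 1)
The correct value should be: -t**2/(t + 1)**2 + 2*t/(t + 1)

Explanation: The coefficient 2 was incorrectly written as 4: the term 2*t/(t + 1) was incorrectly written as 4*t/(t + 1)
The later steps are derived from this incorrect expression, so the error originates in Step 2.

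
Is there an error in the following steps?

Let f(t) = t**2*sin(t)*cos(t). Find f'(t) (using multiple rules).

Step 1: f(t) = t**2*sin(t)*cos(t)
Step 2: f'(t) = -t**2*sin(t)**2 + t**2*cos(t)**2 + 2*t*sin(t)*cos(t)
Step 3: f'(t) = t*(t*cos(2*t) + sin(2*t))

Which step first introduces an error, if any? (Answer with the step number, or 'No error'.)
No error

All steps in this derivation are correct.
The final answer f'(t) = t*(t*cos(2*t) + sin(2*t)) is valid.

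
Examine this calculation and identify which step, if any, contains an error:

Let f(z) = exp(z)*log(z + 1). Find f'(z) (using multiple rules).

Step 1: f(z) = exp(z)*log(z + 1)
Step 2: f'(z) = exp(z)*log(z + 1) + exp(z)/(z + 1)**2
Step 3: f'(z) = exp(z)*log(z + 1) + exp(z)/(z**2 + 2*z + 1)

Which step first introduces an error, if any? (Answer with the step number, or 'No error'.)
Step 2

Step 2 is incorrect due to a wrong exponent.
The step shows: exp(z)*log(z + 1) + exp(z)/(z + 1)**2
The correct value should be: exp(z)*log(z + 1) + exp(z)/(z + 1)

Explanation: The exponent -1 on z + 1 was incorrectly written as -2: the term exp(z)/(z + 1) was incorrectly written as exp(z)/(z + 1)**2
The later steps are derived from this incorrect expression, so the error originates in Step 2.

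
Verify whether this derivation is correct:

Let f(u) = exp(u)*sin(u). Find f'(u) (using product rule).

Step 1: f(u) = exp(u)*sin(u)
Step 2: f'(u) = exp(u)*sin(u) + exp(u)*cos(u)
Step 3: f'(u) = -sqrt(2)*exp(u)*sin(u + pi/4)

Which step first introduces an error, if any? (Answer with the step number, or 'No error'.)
Step 3

Step 3 is incorrect due to a sign flip.
The step shows: -sqrt(2)*exp(u)*sin(u + pi/4)
The correct value should be: sqrt(2)*exp(u)*sin(u + pi/4)

Explanation: The sign of the whole expression was flipped: the term sqrt(2)*exp(u)*sin(u + pi/4) was incorrectly written as -sqrt(2)*exp(u)*sin(u + pi/4)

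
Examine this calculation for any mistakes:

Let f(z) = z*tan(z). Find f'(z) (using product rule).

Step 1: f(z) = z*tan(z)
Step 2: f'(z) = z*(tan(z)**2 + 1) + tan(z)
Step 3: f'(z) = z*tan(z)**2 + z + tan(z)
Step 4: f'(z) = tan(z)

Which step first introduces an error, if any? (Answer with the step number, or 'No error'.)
Step 4

Step 4 is incorrect due to a dropped term.
The step shows: tan(z)
The correct value should be: z/cos(z)**2 + tan(z)

Explanation: A term was dropped: the term z/cos(z)**2 was incorrectly omitted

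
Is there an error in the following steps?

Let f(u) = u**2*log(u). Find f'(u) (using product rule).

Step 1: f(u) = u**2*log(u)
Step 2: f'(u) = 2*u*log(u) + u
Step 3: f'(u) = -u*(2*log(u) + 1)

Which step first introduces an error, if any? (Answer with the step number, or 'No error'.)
Step 3

Step 3 is incorrect due to a sign flip.
The step shows: -u*(2*log(u) + 1)
The correct value should be: u*(2*log(u) + 1)

Explanation: The sign of the whole expression was flipped: the term u*(2*log(u) + 1) was incorrectly written as -u*(2*log(u) + 1)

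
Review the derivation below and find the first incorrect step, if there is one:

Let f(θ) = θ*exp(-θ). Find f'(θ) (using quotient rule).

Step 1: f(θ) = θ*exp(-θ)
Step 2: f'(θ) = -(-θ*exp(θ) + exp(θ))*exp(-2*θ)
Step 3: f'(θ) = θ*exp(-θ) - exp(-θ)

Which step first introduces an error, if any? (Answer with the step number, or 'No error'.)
Step 2

Step 2 is incorrect due to a sign flip.
The step shows: -(-θ*exp(θ) + exp(θ))*exp(-2*θ)
The correct value should be: (-θ*exp(θ) + exp(θ))*exp(-2*θ)

Explanation: The sign of the whole expression was flipped: the term (-θ*exp(θ) + exp(θ))*exp(-2*θ) was incorrectly written as -(-θ*exp(θ) + exp(θ))*exp(-2*θ)
The later steps are derived from this incorrect expression, so the error originates in Step 2.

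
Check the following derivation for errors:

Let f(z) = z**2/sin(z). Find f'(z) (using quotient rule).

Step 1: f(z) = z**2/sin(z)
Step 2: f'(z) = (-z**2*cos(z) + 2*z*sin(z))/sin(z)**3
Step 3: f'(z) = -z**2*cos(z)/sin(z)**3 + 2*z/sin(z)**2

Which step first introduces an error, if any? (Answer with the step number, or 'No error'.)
Step 2

Step 2 is incorrect due to a wrong exponent.
The step shows: (-z**2*cos(z) + 2*z*sin(z))/sin(z)**3
The correct value should be: (-z**2*cos(z) + 2*z*sin(z))/sin(z)**2

Explanation: The exponent -2 on sin(z) was incorrectly written as -3: the term (-z**2*cos(z) + 2*z*sin(z))/sin(z)**2 was incorrectly written as (-z**2*cos(z) + 2*z*sin(z))/sin(z)**3
The later steps are derived from this incorrect expression, so the error originates in Step 2.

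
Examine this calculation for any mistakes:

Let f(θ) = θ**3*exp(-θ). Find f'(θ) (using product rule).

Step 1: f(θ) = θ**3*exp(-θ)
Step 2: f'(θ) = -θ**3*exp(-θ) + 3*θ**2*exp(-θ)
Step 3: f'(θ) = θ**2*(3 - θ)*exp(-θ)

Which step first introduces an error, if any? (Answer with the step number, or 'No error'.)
No error

All steps in this derivation are correct.
The final answer f'(θ) = θ**2*(3 - θ)*exp(-θ) is valid.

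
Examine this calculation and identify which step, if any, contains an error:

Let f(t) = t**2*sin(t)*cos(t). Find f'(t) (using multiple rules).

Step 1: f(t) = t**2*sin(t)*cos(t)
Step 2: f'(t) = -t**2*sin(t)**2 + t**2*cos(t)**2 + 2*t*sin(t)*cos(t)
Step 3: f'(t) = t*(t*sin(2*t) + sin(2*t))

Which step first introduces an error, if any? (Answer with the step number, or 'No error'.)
Step 3

Step 3 is incorrect due to a wrong trig function.
The step shows: t*(t*sin(2*t) + sin(2*t))
The correct value should be: t*(t*cos(2*t) + sin(2*t))

Explanation: cos(2*t) was incorrectly written as sin(2*t): the term t*(t*cos(2*t) + sin(2*t)) was incorrectly written as t*(t*sin(2*t) + sin(2*t))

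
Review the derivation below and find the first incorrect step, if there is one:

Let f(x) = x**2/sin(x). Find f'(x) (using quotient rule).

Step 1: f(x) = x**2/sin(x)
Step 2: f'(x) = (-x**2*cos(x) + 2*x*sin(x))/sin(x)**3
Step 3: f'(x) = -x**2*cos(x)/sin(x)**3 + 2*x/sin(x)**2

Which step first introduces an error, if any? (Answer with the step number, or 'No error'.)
Step 2

Step 2 is incorrect due to a wrong exponent.
The step shows: (-x**2*cos(x) + 2*x*sin(x))/sin(x)**3
The correct value should be: (-x**2*cos(x) + 2*x*sin(x))/sin(x)**2

Explanation: The exponent -2 on sin(x) was incorrectly written as -3: the term (-x**2*cos(x) + 2*x*sin(x))/sin(x)**2 was incorrectly written as (-x**2*cos(x) + 2*x*sin(x))/sin(x)**3
The later steps are derived from this incorrect expression, so the error originates in Step 2.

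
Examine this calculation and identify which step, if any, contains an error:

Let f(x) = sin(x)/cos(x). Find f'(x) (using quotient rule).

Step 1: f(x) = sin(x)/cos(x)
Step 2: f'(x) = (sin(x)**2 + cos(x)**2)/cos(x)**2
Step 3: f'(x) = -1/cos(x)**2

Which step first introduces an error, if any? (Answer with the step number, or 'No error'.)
Step 3

Step 3 is incorrect due to a sign flip.
The step shows: -1/cos(x)**2
The correct value should be: cos(x)**(-2)

Explanation: The sign of the whole expression was flipped: the term cos(x)**(-2) was incorrectly written as -1/cos(x)**2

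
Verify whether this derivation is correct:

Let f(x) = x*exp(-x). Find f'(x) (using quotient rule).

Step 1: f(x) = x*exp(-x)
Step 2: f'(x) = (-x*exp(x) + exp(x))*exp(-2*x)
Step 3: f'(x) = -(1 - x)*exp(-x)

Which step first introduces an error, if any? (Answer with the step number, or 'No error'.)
Step 3

Step 3 is incorrect due to a sign flip.
The step shows: -(1 - x)*exp(-x)
The correct value should be: (1 - x)*exp(-x)

Explanation: The sign of the whole expression was flipped: the term (1 - x)*exp(-x) was incorrectly written as -(1 - x)*exp(-x)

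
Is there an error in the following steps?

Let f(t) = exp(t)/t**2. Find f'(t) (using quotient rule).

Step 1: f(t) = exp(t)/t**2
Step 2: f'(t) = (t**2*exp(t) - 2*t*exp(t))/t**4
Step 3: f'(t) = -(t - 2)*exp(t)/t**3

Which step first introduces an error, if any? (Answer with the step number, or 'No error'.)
Step 3

Step 3 is incorrect due to a sign flip.
The step shows: -(t - 2)*exp(t)/t**3
The correct value should be: (t - 2)*exp(t)/t**3

Explanation: The sign of the whole expression was flipped: the term (t - 2)*exp(t)/t**3 was incorrectly written as -(t - 2)*exp(t)/t**3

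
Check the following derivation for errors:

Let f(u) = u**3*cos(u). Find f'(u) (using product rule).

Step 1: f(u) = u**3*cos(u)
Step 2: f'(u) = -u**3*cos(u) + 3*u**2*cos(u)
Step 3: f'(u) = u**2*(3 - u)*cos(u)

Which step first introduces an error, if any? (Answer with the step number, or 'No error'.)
Step 2

Step 2 is incorrect due to a wrong trig function.
The step shows: -u**3*cos(u) + 3*u**2*cos(u)
The correct value should be: -u**3*sin(u) + 3*u**2*cos(u)

Explanation: sin(u) was incorrectly written as cos(u): the term -u**3*sin(u) was incorrectly written as -u**3*cos(u)
The later steps are derived from this incorrect expression, so the error originates in Step 2.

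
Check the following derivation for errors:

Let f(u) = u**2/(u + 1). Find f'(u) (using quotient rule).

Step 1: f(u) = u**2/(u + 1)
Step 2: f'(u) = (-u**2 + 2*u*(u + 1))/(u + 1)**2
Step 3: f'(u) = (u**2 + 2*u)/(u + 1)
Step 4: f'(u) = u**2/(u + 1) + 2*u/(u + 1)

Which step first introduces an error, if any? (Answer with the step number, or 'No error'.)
Step 3

Step 3 is incorrect due to a wrong exponent.
The step shows: (u**2 + 2*u)/(u + 1)
The correct value should be: (u**2 + 2*u)/(u + 1)**2

Explanation: The exponent -2 on u + 1 was incorrectly written as -1: the term (u**2 + 2*u)/(u + 1)**2 was incorrectly written as (u**2 + 2*u)/(u + 1)
The later steps are derived from this incorrect expression, so the error originates in Step 3.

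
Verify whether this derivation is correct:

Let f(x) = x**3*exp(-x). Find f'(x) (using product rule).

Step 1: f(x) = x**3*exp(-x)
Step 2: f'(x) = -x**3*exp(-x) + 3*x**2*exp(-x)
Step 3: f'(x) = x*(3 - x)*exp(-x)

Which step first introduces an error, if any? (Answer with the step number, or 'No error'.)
Step 3

Step 3 is incorrect due to a wrong exponent.
The step shows: x*(3 - x)*exp(-x)
The correct value should be: x**2*(3 - x)*exp(-x)

Explanation: The exponent 2 on x was incorrectly written as 1: the term x**2*(3 - x)*exp(-x) was incorrectly written as x*(3 - x)*exp(-x)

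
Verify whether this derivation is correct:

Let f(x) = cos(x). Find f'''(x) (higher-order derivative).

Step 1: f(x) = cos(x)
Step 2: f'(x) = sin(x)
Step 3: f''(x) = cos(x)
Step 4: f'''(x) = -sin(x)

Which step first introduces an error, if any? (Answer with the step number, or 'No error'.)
Step 2

Step 2 is incorrect due to a sign flip.
The step shows: sin(x)
The correct value should be: -sin(x)

Explanation: The sign of the whole expression was flipped: the term -sin(x) was incorrectly written as sin(x)
The later steps are derived from this incorrect expression, so the error originates in Step 2.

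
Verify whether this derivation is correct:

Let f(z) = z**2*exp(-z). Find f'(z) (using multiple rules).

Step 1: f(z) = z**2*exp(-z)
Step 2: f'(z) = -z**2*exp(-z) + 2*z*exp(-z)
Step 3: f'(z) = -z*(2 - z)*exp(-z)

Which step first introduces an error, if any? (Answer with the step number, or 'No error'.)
Step 3

Step 3 is incorrect due to a sign flip.
The step shows: -z*(2 - z)*exp(-z)
The correct value should be: z*(2 - z)*exp(-z)

Explanation: The sign of the whole expression was flipped: the term z*(2 - z)*exp(-z) was incorrectly written as -z*(2 - z)*exp(-z)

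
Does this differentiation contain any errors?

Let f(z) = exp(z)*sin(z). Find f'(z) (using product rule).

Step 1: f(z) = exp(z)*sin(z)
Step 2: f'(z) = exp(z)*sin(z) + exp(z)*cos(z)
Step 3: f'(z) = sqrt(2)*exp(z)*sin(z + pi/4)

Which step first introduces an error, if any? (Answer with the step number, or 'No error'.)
No error

All steps in this derivation are correct.
The final answer f'(z) = sqrt(2)*exp(z)*sin(z + pi/4) is valid.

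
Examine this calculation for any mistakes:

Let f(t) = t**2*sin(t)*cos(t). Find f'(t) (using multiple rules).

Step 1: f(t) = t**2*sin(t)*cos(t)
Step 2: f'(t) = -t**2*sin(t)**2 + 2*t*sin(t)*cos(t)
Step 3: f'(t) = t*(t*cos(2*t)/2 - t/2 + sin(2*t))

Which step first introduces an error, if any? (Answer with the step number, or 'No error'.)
Step 2

Step 2 is incorrect due to a dropped term.
The step shows: -t**2*sin(t)**2 + 2*t*sin(t)*cos(t)
The correct value should be: -t**2*sin(t)**2 + t**2*cos(t)**2 + 2*t*sin(t)*cos(t)

Explanation: A term was dropped: the term t**2*cos(t)**2 was incorrectly omitted
The later steps are derived from this incorrect expression, so the error originates in Step 2.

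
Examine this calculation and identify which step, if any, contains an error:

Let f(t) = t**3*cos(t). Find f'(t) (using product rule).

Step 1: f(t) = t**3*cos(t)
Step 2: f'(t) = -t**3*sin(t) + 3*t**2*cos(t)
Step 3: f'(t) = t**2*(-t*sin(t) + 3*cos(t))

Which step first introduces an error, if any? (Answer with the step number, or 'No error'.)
No error

All steps in this derivation are correct.
The final answer f'(t) = t**2*(-t*sin(t) + 3*cos(t)) is valid.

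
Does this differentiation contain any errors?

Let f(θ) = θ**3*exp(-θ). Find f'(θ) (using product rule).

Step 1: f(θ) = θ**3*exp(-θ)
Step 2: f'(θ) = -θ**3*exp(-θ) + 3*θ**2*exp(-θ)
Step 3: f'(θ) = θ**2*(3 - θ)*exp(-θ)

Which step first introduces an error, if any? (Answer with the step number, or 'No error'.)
No error

All steps in this derivation are correct.
The final answer f'(θ) = θ**2*(3 - θ)*exp(-θ) is valid.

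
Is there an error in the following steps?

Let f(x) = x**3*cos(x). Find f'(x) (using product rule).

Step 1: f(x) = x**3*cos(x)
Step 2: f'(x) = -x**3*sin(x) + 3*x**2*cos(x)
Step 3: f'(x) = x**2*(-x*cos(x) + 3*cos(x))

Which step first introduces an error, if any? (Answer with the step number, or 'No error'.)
Step 3

Step 3 is incorrect due to a wrong trig function.
The step shows: x**2*(-x*cos(x) + 3*cos(x))
The correct value should be: x**2*(-x*sin(x) + 3*cos(x))

Explanation: sin(x) was incorrectly written as cos(x): the term x**2*(-x*sin(x) + 3*cos(x)) was incorrectly written as x**2*(-x*cos(x) + 3*cos(x))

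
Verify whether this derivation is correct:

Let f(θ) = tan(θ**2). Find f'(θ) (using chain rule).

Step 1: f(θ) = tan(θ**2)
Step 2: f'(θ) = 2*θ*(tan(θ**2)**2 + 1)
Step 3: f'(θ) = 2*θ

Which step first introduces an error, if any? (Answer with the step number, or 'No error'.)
Step 3

Step 3 is incorrect due to a dropped term.
The step shows: 2*θ
The correct value should be: 2*θ*tan(θ**2)**2 + 2*θ

Explanation: A term was dropped: the term 2*θ*tan(θ**2)**2 was incorrectly omitted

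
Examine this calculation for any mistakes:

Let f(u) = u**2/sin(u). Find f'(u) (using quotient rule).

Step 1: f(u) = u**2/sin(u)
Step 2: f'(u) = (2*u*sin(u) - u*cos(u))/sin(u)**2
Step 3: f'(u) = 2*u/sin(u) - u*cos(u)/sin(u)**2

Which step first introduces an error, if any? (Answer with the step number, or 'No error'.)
Step 2

Step 2 is incorrect due to a wrong exponent.
The step shows: (2*u*sin(u) - u*cos(u))/sin(u)**2
The correct value should be: (-u**2*cos(u) + 2*u*sin(u))/sin(u)**2

Explanation: The exponent 2 on u was incorrectly written as 1: the term (-u**2*cos(u) + 2*u*sin(u))/sin(u)**2 was incorrectly written as (2*u*sin(u) - u*cos(u))/sin(u)**2
The later steps are derived from this incorrect expression, so the error originates in Step 2.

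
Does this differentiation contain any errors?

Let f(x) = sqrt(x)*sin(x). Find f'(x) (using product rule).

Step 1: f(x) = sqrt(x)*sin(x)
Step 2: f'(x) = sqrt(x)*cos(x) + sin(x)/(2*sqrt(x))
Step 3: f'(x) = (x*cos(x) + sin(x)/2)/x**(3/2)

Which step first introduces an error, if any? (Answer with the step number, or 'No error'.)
Step 3

Step 3 is incorrect due to a wrong exponent.
The step shows: (x*cos(x) + sin(x)/2)/x**(3/2)
The correct value should be: (x*cos(x) + sin(x)/2)/sqrt(x)

Explanation: The exponent -1/2 on x was incorrectly written as -3/2: the term (x*cos(x) + sin(x)/2)/sqrt(x) was incorrectly written as (x*cos(x) + sin(x)/2)/x**(3/2)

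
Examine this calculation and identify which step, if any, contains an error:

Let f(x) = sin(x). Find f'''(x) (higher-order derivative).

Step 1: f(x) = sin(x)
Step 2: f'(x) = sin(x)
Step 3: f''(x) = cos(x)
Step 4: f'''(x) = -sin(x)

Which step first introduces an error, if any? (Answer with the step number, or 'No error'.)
Step 2

Step 2 is incorrect due to a wrong trig function.
The step shows: sin(x)
The correct value should be: cos(x)

Explanation: cos(x) was incorrectly written as sin(x): the term cos(x) was incorrectly written as sin(x)
The later steps are derived from this incorrect expression, so the error originates in Step 2.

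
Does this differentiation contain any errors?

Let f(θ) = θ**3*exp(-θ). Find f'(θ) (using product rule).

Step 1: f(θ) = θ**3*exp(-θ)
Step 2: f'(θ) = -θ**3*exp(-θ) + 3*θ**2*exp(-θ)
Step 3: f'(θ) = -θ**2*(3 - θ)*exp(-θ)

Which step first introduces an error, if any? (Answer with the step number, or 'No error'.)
Step 3

Step 3 is incorrect due to a sign flip.
The step shows: -θ**2*(3 - θ)*exp(-θ)
The correct value should be: θ**2*(3 - θ)*exp(-θ)

Explanation: The sign of the whole expression was flipped: the term θ**2*(3 - θ)*exp(-θ) was incorrectly written as -θ**2*(3 - θ)*exp(-θ)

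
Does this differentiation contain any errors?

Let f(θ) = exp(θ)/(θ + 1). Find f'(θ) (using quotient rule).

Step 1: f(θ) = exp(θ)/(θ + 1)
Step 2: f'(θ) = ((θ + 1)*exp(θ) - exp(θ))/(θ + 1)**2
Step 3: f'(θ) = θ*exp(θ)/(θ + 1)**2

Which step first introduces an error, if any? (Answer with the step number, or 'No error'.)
No error

All steps in this derivation are correct.
The final answer f'(θ) = θ*exp(θ)/(θ + 1)**2 is valid.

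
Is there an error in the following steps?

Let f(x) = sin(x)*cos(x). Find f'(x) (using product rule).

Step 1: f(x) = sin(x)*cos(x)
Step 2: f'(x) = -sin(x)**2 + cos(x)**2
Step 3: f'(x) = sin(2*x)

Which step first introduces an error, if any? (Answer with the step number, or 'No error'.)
Step 3

Step 3 is incorrect due to a wrong trig function.
The step shows: sin(2*x)
The correct value should be: cos(2*x)

Explanation: cos(2*x) was incorrectly written as sin(2*x): the term cos(2*x) was incorrectly written as sin(2*x)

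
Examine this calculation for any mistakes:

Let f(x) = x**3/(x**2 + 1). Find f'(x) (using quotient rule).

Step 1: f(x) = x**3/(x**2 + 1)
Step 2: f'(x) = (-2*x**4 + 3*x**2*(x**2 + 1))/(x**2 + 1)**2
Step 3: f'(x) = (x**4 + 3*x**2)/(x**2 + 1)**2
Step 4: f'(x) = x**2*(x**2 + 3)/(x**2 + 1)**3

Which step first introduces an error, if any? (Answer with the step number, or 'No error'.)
Step 4

Step 4 is incorrect due to a wrong exponent.
The step shows: x**2*(x**2 + 3)/(x**2 + 1)**3
The correct value should be: x**2*(x**2 + 3)/(x**2 + 1)**2

Explanation: The exponent -2 on x**2 + 1 was incorrectly written as -3: the term x**2*(x**2 + 3)/(x**2 + 1)**2 was incorrectly written as x**2*(x**2 + 3)/(x**2 + 1)**3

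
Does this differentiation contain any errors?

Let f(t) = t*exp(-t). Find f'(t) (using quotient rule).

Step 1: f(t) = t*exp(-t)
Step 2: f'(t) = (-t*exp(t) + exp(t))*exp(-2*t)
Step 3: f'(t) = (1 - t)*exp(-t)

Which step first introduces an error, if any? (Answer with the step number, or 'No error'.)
No error

All steps in this derivation are correct.
The final answer f'(t) = (1 - t)*exp(-t) is valid.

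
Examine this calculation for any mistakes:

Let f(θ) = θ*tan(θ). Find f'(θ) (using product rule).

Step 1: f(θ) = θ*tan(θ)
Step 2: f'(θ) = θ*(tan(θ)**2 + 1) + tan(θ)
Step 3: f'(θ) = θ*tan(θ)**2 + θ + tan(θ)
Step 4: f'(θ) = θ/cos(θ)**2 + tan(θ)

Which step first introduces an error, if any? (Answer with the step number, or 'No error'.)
No error

All steps in this derivation are correct.
The final answer f'(θ) = θ/cos(θ)**2 + tan(θ) is valid.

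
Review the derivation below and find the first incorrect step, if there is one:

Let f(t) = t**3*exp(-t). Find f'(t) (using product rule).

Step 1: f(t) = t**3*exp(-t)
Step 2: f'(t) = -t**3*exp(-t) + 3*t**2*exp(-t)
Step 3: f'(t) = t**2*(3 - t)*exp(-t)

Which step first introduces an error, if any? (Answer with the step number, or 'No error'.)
No error

All steps in this derivation are correct.
The final answer f'(t) = t**2*(3 - t)*exp(-t) is valid.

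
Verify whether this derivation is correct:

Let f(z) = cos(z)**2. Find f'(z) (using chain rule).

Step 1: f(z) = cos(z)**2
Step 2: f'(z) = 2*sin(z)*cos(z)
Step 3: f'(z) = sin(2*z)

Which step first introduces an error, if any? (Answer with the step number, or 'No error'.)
Step 2

Step 2 is incorrect due to a sign flip.
The step shows: 2*sin(z)*cos(z)
The correct value should be: -2*sin(z)*cos(z)

Explanation: The sign of the whole expression was flipped: the term -2*sin(z)*cos(z) was incorrectly written as 2*sin(z)*cos(z)
The later steps are derived from this incorrect expression, so the error originates in Step 2.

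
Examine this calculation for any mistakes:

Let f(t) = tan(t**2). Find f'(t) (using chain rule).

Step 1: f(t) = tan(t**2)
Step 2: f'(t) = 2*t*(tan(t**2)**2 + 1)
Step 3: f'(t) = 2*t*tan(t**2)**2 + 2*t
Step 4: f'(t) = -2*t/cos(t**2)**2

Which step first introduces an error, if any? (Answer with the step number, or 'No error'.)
Step 4

Step 4 is incorrect due to a sign flip.
The step shows: -2*t/cos(t**2)**2
The correct value should be: 2*t/cos(t**2)**2

Explanation: The sign of the whole expression was flipped: the term 2*t/cos(t**2)**2 was incorrectly written as -2*t/cos(t**2)**2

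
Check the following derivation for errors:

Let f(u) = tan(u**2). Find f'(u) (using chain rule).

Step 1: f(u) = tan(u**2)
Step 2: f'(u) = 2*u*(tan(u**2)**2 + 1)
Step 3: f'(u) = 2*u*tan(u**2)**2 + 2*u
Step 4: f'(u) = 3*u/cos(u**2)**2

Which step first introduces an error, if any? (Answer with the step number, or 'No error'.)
Step 4

Step 4 is incorrect due to a wrong coefficient.
The step shows: 3*u/cos(u**2)**2
The correct value should be: 2*u/cos(u**2)**2

Explanation: The coefficient 2 was incorrectly written as 3: the term 2*u/cos(u**2)**2 was incorrectly written as 3*u/cos(u**2)**2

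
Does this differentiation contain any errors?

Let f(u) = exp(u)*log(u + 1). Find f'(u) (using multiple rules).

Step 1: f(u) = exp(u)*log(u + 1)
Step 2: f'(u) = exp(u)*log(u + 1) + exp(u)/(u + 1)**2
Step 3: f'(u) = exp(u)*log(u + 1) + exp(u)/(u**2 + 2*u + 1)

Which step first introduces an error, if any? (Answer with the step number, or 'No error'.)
Step 2

Step 2 is incorrect due to a wrong exponent.
The step shows: exp(u)*log(u + 1) + exp(u)/(u + 1)**2
The correct value should be: exp(u)*log(u + 1) + exp(u)/(u + 1)

Explanation: The exponent -1 on u + 1 was incorrectly written as -2: the term exp(u)/(u + 1) was incorrectly written as exp(u)/(u + 1)**2
The later steps are derived from this incorrect expression, so the error originates in Step 2.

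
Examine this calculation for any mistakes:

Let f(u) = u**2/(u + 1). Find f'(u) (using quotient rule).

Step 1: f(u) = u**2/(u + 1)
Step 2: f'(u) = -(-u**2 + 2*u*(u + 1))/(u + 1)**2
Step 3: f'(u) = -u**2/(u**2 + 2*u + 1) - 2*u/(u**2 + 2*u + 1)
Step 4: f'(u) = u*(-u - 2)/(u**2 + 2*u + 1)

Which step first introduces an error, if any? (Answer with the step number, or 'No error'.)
Step 2

Step 2 is incorrect due to a sign flip.
The step shows: -(-u**2 + 2*u*(u + 1))/(u + 1)**2
The correct value should be: (-u**2 + 2*u*(u + 1))/(u + 1)**2

Explanation: The sign of the whole expression was flipped: the term (-u**2 + 2*u*(u + 1))/(u + 1)**2 was incorrectly written as -(-u**2 + 2*u*(u + 1))/(u + 1)**2
The later steps are derived from this incorrect expression, so the error originates in Step 2.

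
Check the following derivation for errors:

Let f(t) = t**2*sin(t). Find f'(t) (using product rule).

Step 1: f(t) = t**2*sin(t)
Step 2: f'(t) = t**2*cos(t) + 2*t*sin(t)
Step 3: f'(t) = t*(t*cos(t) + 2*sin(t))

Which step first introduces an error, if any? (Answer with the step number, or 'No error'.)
No error

All steps in this derivation are correct.
The final answer f'(t) = t*(t*cos(t) + 2*sin(t)) is valid.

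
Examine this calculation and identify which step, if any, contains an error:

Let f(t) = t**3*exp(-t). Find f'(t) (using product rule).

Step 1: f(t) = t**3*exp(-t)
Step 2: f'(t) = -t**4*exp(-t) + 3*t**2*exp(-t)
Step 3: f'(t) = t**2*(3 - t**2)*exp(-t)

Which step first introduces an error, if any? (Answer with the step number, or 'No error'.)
Step 2

Step 2 is incorrect due to a wrong exponent.
The step shows: -t**4*exp(-t) + 3*t**2*exp(-t)
The correct value should be: -t**3*exp(-t) + 3*t**2*exp(-t)

Explanation: The exponent 3 on t was incorrectly written as 4: the term -t**3*exp(-t) was incorrectly written as -t**4*exp(-t)
The later steps are derived from this incorrect expression, so the error originates in Step 2.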